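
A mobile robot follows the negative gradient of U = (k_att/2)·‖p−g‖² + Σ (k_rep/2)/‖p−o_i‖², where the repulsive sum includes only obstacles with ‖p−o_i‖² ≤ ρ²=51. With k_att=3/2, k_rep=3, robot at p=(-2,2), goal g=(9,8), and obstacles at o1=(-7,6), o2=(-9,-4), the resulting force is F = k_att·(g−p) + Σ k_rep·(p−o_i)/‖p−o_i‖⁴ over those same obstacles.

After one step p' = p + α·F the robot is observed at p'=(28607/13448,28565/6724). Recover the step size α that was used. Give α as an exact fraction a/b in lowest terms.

F_att = 3/2·(g−p) = 3/2·(11,6) = (16.5000,9.0000)
o1: d²=41 ≤ ρ²=51; F_rep = 3·(5,-4)/41² = (0.0089,-0.0071)
o2: d²=85 > ρ²=51 → inactive
F = F_att + ΣF_rep = (16.5089,8.9929)
Δp = p'−p = (4.1272,2.2482); α = Δx/Fx = (55503/13448) / (55503/3362) = 1/4
check: Δy/Fy = (15117/6724) / (15117/1681) = 1/4 ✓

α = 1/4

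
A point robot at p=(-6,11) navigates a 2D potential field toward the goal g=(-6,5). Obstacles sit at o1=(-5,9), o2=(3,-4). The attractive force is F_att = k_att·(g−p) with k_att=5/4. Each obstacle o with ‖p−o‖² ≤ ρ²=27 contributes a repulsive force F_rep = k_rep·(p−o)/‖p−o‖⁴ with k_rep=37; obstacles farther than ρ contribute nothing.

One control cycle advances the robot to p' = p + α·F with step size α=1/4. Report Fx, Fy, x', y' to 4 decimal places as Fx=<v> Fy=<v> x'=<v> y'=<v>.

F_att = 5/4·(g−p) = 5/4·(0,-6) = (0.0000,-7.5000)
o1: d²=5 ≤ ρ²=27; F_rep = 37·(-1,2)/5² = (-1.4800,2.9600)
o2: d²=306 > ρ²=27 → inactive
F = F_att + ΣF_rep = (-1.4800,-4.5400)
p' = p + 1/4·F = (-6.3700,9.8650)

Fx=-1.4800 Fy=-4.5400 x'=-6.3700 y'=9.8650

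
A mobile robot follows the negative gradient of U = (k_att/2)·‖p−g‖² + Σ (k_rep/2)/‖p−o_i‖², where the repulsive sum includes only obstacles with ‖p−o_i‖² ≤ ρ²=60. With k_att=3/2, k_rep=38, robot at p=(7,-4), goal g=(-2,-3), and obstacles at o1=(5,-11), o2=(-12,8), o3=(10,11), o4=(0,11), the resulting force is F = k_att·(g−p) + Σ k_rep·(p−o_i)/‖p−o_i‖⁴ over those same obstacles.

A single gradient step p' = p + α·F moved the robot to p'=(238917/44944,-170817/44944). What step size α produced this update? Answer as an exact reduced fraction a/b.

α = 1/8

F_att = 3/2·(g−p) = 3/2·(-9,1) = (-13.5000,1.5000)
o1: d²=53 ≤ ρ²=60; F_rep = 38·(2,7)/53² = (0.0271,0.0947)
o2: d²=505 > ρ²=60 → inactive
o3: d²=234 > ρ²=60 → inactive
o4: d²=274 > ρ²=60 → inactive
F = F_att + ΣF_rep = (-13.4729,1.5947)
Δp = p'−p = (-1.6841,0.1993); α = Δx/Fx = (-75691/44944) / (-75691/5618) = 1/8
check: Δy/Fy = (8959/44944) / (8959/5618) = 1/8 ✓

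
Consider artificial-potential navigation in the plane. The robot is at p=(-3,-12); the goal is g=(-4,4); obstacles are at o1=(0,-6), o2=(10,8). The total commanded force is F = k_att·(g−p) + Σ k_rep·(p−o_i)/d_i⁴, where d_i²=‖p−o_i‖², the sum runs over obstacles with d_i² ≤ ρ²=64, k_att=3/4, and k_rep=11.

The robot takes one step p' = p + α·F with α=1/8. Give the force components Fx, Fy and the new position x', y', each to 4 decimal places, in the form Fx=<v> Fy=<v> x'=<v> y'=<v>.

F_att = 3/4·(g−p) = 3/4·(-1,16) = (-0.7500,12.0000)
o1: d²=45 ≤ ρ²=64; F_rep = 11·(-3,-6)/45² = (-0.0163,-0.0326)
o2: d²=569 > ρ²=64 → inactive
F = F_att + ΣF_rep = (-0.7663,11.9674)
p' = p + 1/8·F = (-3.0958,-10.5041)

Fx=-0.7663 Fy=11.9674 x'=-3.0958 y'=-10.5041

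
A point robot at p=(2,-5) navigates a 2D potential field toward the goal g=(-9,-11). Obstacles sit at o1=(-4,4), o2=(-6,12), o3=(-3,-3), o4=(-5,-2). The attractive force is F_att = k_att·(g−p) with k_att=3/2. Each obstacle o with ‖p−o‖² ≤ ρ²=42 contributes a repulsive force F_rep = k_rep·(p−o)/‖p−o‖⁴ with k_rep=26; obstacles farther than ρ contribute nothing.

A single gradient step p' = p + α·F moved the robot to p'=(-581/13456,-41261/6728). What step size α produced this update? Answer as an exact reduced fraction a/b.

α = 1/8

F_att = 3/2·(g−p) = 3/2·(-11,-6) = (-16.5000,-9.0000)
o1: d²=117 > ρ²=42 → inactive
o2: d²=353 > ρ²=42 → inactive
o3: d²=29 ≤ ρ²=42; F_rep = 26·(5,-2)/29² = (0.1546,-0.0618)
o4: d²=58 > ρ²=42 → inactive
F = F_att + ΣF_rep = (-16.3454,-9.0618)
Δp = p'−p = (-2.0432,-1.1327); α = Δx/Fx = (-27493/13456) / (-27493/1682) = 1/8
check: Δy/Fy = (-7621/6728) / (-7621/841) = 1/8 ✓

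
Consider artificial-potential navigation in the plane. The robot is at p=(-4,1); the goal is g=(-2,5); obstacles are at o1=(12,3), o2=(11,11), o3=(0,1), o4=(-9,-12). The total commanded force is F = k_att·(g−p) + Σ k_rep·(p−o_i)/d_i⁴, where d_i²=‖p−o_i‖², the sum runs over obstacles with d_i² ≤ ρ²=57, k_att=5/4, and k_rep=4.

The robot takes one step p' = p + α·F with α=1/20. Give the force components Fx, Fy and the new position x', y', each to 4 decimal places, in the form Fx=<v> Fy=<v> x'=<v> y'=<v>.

F_att = 5/4·(g−p) = 5/4·(2,4) = (2.5000,5.0000)
o1: d²=260 > ρ²=57 → inactive
o2: d²=325 > ρ²=57 → inactive
o3: d²=16 ≤ ρ²=57; F_rep = 4·(-4,0)/16² = (-0.0625,0.0000)
o4: d²=194 > ρ²=57 → inactive
F = F_att + ΣF_rep = (2.4375,5.0000)
p' = p + 1/20·F = (-3.8781,1.2500)

Fx=2.4375 Fy=5.0000 x'=-3.8781 y'=1.2500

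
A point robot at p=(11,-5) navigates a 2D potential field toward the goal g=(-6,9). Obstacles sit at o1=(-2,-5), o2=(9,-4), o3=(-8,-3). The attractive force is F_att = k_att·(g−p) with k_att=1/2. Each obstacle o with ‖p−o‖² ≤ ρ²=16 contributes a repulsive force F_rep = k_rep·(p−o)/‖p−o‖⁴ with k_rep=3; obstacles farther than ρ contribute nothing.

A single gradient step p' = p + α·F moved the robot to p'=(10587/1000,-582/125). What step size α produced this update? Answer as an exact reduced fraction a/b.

α = 1/20

F_att = 1/2·(g−p) = 1/2·(-17,14) = (-8.5000,7.0000)
o1: d²=169 > ρ²=16 → inactive
o2: d²=5 ≤ ρ²=16; F_rep = 3·(2,-1)/5² = (0.2400,-0.1200)
o3: d²=365 > ρ²=16 → inactive
F = F_att + ΣF_rep = (-8.2600,6.8800)
Δp = p'−p = (-0.4130,0.3440); α = Δx/Fx = (-413/1000) / (-413/50) = 1/20
check: Δy/Fy = (43/125) / (172/25) = 1/20 ✓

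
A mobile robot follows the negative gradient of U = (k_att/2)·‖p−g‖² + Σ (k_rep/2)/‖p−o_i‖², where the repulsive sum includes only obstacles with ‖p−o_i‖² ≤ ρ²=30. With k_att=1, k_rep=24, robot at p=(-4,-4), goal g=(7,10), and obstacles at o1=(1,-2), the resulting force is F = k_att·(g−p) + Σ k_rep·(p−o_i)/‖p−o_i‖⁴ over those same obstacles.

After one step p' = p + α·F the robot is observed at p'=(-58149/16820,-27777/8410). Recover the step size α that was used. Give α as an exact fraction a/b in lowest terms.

F_att = 1·(g−p) = 1·(11,14) = (11.0000,14.0000)
o1: d²=29 ≤ ρ²=30; F_rep = 24·(-5,-2)/29² = (-0.1427,-0.0571)
F = F_att + ΣF_rep = (10.8573,13.9429)
Δp = p'−p = (0.5429,0.6971); α = Δx/Fx = (9131/16820) / (9131/841) = 1/20
check: Δy/Fy = (5863/8410) / (11726/841) = 1/20 ✓

α = 1/20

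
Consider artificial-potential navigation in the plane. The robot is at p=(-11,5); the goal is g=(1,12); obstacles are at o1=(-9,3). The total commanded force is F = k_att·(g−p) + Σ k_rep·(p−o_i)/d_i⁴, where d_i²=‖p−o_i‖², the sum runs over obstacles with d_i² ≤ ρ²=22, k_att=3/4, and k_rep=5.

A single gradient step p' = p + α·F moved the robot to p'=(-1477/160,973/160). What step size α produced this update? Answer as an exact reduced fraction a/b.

F_att = 3/4·(g−p) = 3/4·(12,7) = (9.0000,5.2500)
o1: d²=8 ≤ ρ²=22; F_rep = 5·(-2,2)/8² = (-0.1562,0.1562)
F = F_att + ΣF_rep = (8.8438,5.4062)
Δp = p'−p = (1.7688,1.0813); α = Δx/Fx = (283/160) / (283/32) = 1/5
check: Δy/Fy = (173/160) / (173/32) = 1/5 ✓

α = 1/5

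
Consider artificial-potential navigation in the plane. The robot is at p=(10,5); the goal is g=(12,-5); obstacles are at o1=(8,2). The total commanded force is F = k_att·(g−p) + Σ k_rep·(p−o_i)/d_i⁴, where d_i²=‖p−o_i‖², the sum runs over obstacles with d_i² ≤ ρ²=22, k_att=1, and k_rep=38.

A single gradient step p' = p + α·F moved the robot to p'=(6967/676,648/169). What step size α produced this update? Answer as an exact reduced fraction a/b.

α = 1/8

F_att = 1·(g−p) = 1·(2,-10) = (2.0000,-10.0000)
o1: d²=13 ≤ ρ²=22; F_rep = 38·(2,3)/13² = (0.4497,0.6746)
F = F_att + ΣF_rep = (2.4497,-9.3254)
Δp = p'−p = (0.3062,-1.1657); α = Δx/Fx = (207/676) / (414/169) = 1/8
check: Δy/Fy = (-197/169) / (-1576/169) = 1/8 ✓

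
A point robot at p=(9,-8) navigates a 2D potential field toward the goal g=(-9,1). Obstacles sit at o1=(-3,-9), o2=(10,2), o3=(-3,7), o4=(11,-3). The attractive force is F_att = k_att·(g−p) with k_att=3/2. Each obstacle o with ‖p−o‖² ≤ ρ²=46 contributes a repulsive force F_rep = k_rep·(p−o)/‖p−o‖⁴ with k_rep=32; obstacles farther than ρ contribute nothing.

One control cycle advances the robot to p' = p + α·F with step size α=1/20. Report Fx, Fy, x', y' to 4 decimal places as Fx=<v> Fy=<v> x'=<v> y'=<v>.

Fx=-27.0761 Fy=13.3098 x'=7.6462 y'=-7.3345

F_att = 3/2·(g−p) = 3/2·(-18,9) = (-27.0000,13.5000)
o1: d²=145 > ρ²=46 → inactive
o2: d²=101 > ρ²=46 → inactive
o3: d²=369 > ρ²=46 → inactive
o4: d²=29 ≤ ρ²=46; F_rep = 32·(-2,-5)/29² = (-0.0761,-0.1902)
F = F_att + ΣF_rep = (-27.0761,13.3098)
p' = p + 1/20·F = (7.6462,-7.3345)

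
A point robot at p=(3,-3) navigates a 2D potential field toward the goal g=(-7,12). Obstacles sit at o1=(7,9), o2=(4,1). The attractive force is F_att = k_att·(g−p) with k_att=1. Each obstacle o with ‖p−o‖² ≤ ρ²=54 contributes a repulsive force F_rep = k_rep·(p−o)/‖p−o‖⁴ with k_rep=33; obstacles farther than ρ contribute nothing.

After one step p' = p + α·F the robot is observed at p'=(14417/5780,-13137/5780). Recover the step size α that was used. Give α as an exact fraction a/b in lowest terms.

F_att = 1·(g−p) = 1·(-10,15) = (-10.0000,15.0000)
o1: d²=160 > ρ²=54 → inactive
o2: d²=17 ≤ ρ²=54; F_rep = 33·(-1,-4)/17² = (-0.1142,-0.4567)
F = F_att + ΣF_rep = (-10.1142,14.5433)
Δp = p'−p = (-0.5057,0.7272); α = Δx/Fx = (-2923/5780) / (-2923/289) = 1/20
check: Δy/Fy = (4203/5780) / (4203/289) = 1/20 ✓

α = 1/20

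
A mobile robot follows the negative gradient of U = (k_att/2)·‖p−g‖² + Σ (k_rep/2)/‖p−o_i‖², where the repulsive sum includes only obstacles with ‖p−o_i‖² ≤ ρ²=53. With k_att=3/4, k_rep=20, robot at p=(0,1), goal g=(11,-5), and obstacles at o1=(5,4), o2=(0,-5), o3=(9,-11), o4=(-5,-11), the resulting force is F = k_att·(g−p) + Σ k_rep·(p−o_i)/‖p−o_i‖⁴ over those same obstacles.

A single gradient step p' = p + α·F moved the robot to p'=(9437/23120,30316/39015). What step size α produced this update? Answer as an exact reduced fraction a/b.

α = 1/20

F_att = 3/4·(g−p) = 3/4·(11,-6) = (8.2500,-4.5000)
o1: d²=34 ≤ ρ²=53; F_rep = 20·(-5,-3)/34² = (-0.0865,-0.0519)
o2: d²=36 ≤ ρ²=53; F_rep = 20·(0,6)/36² = (0.0000,0.0926)
o3: d²=225 > ρ²=53 → inactive
o4: d²=169 > ρ²=53 → inactive
F = F_att + ΣF_rep = (8.1635,-4.4593)
Δp = p'−p = (0.4082,-0.2230); α = Δx/Fx = (9437/23120) / (9437/1156) = 1/20
check: Δy/Fy = (-8699/39015) / (-34796/7803) = 1/20 ✓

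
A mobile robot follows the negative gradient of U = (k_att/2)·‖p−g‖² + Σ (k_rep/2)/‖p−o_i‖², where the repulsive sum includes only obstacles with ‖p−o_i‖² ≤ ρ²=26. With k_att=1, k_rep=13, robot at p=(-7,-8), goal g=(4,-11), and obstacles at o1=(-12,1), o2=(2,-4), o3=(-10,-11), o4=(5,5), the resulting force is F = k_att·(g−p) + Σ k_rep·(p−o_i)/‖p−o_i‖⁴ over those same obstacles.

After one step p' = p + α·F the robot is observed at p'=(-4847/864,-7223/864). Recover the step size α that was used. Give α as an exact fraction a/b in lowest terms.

F_att = 1·(g−p) = 1·(11,-3) = (11.0000,-3.0000)
o1: d²=106 > ρ²=26 → inactive
o2: d²=97 > ρ²=26 → inactive
o3: d²=18 ≤ ρ²=26; F_rep = 13·(3,3)/18² = (0.1204,0.1204)
o4: d²=313 > ρ²=26 → inactive
F = F_att + ΣF_rep = (11.1204,-2.8796)
Δp = p'−p = (1.3900,-0.3600); α = Δx/Fx = (1201/864) / (1201/108) = 1/8
check: Δy/Fy = (-311/864) / (-311/108) = 1/8 ✓

α = 1/8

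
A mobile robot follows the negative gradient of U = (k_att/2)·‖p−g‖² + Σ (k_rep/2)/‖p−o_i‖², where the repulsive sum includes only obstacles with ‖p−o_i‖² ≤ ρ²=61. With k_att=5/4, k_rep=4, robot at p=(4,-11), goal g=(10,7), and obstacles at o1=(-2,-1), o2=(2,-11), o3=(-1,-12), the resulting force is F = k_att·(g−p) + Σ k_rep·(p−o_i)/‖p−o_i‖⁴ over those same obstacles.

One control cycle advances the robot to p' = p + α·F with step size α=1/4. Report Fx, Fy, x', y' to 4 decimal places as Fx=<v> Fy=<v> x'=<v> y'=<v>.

Fx=8.0296 Fy=22.5059 x'=6.0074 y'=-5.3735

F_att = 5/4·(g−p) = 5/4·(6,18) = (7.5000,22.5000)
o1: d²=136 > ρ²=61 → inactive
o2: d²=4 ≤ ρ²=61; F_rep = 4·(2,0)/4² = (0.5000,0.0000)
o3: d²=26 ≤ ρ²=61; F_rep = 4·(5,1)/26² = (0.0296,0.0059)
F = F_att + ΣF_rep = (8.0296,22.5059)
p' = p + 1/4·F = (6.0074,-5.3735)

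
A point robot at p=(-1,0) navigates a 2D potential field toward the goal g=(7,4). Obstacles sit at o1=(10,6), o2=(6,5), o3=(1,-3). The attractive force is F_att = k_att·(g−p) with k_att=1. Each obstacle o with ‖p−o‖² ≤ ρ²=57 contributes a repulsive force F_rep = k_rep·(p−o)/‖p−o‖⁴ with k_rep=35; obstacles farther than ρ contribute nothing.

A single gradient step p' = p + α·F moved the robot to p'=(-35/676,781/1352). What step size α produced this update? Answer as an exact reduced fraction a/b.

α = 1/8

F_att = 1·(g−p) = 1·(8,4) = (8.0000,4.0000)
o1: d²=157 > ρ²=57 → inactive
o2: d²=74 > ρ²=57 → inactive
o3: d²=13 ≤ ρ²=57; F_rep = 35·(-2,3)/13² = (-0.4142,0.6213)
F = F_att + ΣF_rep = (7.5858,4.6213)
Δp = p'−p = (0.9482,0.5777); α = Δx/Fx = (641/676) / (1282/169) = 1/8
check: Δy/Fy = (781/1352) / (781/169) = 1/8 ✓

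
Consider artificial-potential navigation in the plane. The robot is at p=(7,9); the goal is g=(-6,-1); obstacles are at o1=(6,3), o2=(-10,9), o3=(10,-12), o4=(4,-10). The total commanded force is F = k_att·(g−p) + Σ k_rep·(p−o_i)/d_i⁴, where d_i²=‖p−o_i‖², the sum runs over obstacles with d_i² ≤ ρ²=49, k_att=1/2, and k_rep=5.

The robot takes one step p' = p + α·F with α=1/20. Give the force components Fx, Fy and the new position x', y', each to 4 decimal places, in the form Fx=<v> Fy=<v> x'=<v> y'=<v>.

F_att = 1/2·(g−p) = 1/2·(-13,-10) = (-6.5000,-5.0000)
o1: d²=37 ≤ ρ²=49; F_rep = 5·(1,6)/37² = (0.0037,0.0219)
o2: d²=289 > ρ²=49 → inactive
o3: d²=450 > ρ²=49 → inactive
o4: d²=370 > ρ²=49 → inactive
F = F_att + ΣF_rep = (-6.4963,-4.9781)
p' = p + 1/20·F = (6.6752,8.7511)

Fx=-6.4963 Fy=-4.9781 x'=6.6752 y'=8.7511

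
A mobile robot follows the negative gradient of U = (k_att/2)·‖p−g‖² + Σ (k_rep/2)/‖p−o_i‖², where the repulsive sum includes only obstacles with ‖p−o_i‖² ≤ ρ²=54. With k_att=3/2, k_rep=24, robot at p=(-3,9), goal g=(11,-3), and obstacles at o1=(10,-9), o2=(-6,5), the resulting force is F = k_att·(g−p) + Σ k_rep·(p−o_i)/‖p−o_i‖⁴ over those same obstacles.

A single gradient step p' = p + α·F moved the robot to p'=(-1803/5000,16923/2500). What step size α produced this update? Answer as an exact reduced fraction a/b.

α = 1/8

F_att = 3/2·(g−p) = 3/2·(14,-12) = (21.0000,-18.0000)
o1: d²=493 > ρ²=54 → inactive
o2: d²=25 ≤ ρ²=54; F_rep = 24·(3,4)/25² = (0.1152,0.1536)
F = F_att + ΣF_rep = (21.1152,-17.8464)
Δp = p'−p = (2.6394,-2.2308); α = Δx/Fx = (13197/5000) / (13197/625) = 1/8
check: Δy/Fy = (-5577/2500) / (-11154/625) = 1/8 ✓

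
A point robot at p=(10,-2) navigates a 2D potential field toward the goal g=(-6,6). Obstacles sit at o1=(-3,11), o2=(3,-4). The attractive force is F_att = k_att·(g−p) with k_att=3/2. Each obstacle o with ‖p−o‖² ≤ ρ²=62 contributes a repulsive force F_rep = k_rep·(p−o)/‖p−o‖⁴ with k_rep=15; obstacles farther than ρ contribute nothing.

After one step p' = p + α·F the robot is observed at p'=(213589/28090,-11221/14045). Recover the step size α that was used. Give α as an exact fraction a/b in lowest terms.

F_att = 3/2·(g−p) = 3/2·(-16,8) = (-24.0000,12.0000)
o1: d²=338 > ρ²=62 → inactive
o2: d²=53 ≤ ρ²=62; F_rep = 15·(7,2)/53² = (0.0374,0.0107)
F = F_att + ΣF_rep = (-23.9626,12.0107)
Δp = p'−p = (-2.3963,1.2011); α = Δx/Fx = (-67311/28090) / (-67311/2809) = 1/10
check: Δy/Fy = (16869/14045) / (33738/2809) = 1/10 ✓

α = 1/10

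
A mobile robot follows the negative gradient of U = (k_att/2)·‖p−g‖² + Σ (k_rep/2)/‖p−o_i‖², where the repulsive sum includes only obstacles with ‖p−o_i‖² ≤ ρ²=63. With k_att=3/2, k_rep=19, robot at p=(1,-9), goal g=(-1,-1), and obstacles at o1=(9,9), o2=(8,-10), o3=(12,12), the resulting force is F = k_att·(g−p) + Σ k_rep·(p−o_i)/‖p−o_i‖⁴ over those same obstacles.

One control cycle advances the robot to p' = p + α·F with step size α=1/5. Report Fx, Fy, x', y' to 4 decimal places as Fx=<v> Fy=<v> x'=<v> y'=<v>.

F_att = 3/2·(g−p) = 3/2·(-2,8) = (-3.0000,12.0000)
o1: d²=388 > ρ²=63 → inactive
o2: d²=50 ≤ ρ²=63; F_rep = 19·(-7,1)/50² = (-0.0532,0.0076)
o3: d²=562 > ρ²=63 → inactive
F = F_att + ΣF_rep = (-3.0532,12.0076)
p' = p + 1/5·F = (0.3894,-6.5985)

Fx=-3.0532 Fy=12.0076 x'=0.3894 y'=-6.5985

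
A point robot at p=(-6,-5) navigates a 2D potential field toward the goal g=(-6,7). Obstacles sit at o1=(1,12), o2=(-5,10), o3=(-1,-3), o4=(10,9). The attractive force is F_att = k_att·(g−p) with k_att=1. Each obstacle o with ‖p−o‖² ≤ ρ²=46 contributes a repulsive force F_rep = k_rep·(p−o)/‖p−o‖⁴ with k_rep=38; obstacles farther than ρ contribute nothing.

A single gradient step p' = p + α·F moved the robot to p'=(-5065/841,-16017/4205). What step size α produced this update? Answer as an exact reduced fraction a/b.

F_att = 1·(g−p) = 1·(0,12) = (0.0000,12.0000)
o1: d²=338 > ρ²=46 → inactive
o2: d²=226 > ρ²=46 → inactive
o3: d²=29 ≤ ρ²=46; F_rep = 38·(-5,-2)/29² = (-0.2259,-0.0904)
o4: d²=452 > ρ²=46 → inactive
F = F_att + ΣF_rep = (-0.2259,11.9096)
Δp = p'−p = (-0.0226,1.1910); α = Δx/Fx = (-19/841) / (-190/841) = 1/10
check: Δy/Fy = (5008/4205) / (10016/841) = 1/10 ✓

α = 1/10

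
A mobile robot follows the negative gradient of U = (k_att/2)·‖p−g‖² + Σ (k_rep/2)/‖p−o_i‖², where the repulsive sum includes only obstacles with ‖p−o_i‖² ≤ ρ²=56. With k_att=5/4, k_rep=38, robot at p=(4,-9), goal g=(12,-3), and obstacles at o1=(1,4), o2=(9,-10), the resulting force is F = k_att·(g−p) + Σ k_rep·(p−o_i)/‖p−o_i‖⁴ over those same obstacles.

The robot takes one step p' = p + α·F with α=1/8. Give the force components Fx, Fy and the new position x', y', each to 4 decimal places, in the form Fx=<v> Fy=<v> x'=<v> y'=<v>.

Fx=9.7189 Fy=7.5562 x'=5.2149 y'=-8.0555

F_att = 5/4·(g−p) = 5/4·(8,6) = (10.0000,7.5000)
o1: d²=178 > ρ²=56 → inactive
o2: d²=26 ≤ ρ²=56; F_rep = 38·(-5,1)/26² = (-0.2811,0.0562)
F = F_att + ΣF_rep = (9.7189,7.5562)
p' = p + 1/8·F = (5.2149,-8.0555)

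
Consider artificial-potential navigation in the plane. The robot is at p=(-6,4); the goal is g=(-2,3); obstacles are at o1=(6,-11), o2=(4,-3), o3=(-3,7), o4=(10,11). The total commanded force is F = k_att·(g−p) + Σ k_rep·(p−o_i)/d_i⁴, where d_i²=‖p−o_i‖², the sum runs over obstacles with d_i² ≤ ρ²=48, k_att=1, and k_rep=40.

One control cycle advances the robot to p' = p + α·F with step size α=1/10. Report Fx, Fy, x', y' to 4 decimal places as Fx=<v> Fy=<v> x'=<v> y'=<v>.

F_att = 1·(g−p) = 1·(4,-1) = (4.0000,-1.0000)
o1: d²=369 > ρ²=48 → inactive
o2: d²=149 > ρ²=48 → inactive
o3: d²=18 ≤ ρ²=48; F_rep = 40·(-3,-3)/18² = (-0.3704,-0.3704)
o4: d²=305 > ρ²=48 → inactive
F = F_att + ΣF_rep = (3.6296,-1.3704)
p' = p + 1/10·F = (-5.6370,3.8630)

Fx=3.6296 Fy=-1.3704 x'=-5.6370 y'=3.8630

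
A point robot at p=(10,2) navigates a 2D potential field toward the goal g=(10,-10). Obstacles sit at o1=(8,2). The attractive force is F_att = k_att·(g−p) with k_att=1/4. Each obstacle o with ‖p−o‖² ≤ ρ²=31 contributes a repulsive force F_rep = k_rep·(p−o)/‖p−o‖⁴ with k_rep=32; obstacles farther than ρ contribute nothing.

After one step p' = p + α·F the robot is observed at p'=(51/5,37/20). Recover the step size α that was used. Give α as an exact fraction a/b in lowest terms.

F_att = 1/4·(g−p) = 1/4·(0,-12) = (0.0000,-3.0000)
o1: d²=4 ≤ ρ²=31; F_rep = 32·(2,0)/4² = (4.0000,0.0000)
F = F_att + ΣF_rep = (4.0000,-3.0000)
Δp = p'−p = (0.2000,-0.1500); α = Δx/Fx = (1/5) / (4) = 1/20
check: Δy/Fy = (-3/20) / (-3) = 1/20 ✓

α = 1/20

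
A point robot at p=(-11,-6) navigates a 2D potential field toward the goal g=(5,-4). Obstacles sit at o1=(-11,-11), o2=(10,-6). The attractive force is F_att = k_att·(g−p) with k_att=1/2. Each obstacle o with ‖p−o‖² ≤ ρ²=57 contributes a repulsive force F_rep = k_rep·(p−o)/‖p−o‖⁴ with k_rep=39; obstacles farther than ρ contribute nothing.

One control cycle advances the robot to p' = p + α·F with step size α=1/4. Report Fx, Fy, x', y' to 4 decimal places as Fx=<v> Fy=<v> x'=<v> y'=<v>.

F_att = 1/2·(g−p) = 1/2·(16,2) = (8.0000,1.0000)
o1: d²=25 ≤ ρ²=57; F_rep = 39·(0,5)/25² = (0.0000,0.3120)
o2: d²=441 > ρ²=57 → inactive
F = F_att + ΣF_rep = (8.0000,1.3120)
p' = p + 1/4·F = (-9.0000,-5.6720)

Fx=8.0000 Fy=1.3120 x'=-9.0000 y'=-5.6720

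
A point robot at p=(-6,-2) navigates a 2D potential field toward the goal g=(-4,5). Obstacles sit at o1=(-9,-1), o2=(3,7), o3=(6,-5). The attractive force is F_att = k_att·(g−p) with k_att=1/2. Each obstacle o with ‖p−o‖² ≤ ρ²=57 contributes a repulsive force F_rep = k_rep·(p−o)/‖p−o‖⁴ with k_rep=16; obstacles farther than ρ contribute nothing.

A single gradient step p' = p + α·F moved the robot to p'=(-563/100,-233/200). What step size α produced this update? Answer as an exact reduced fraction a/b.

α = 1/4

F_att = 1/2·(g−p) = 1/2·(2,7) = (1.0000,3.5000)
o1: d²=10 ≤ ρ²=57; F_rep = 16·(3,-1)/10² = (0.4800,-0.1600)
o2: d²=162 > ρ²=57 → inactive
o3: d²=153 > ρ²=57 → inactive
F = F_att + ΣF_rep = (1.4800,3.3400)
Δp = p'−p = (0.3700,0.8350); α = Δx/Fx = (37/100) / (37/25) = 1/4
check: Δy/Fy = (167/200) / (167/50) = 1/4 ✓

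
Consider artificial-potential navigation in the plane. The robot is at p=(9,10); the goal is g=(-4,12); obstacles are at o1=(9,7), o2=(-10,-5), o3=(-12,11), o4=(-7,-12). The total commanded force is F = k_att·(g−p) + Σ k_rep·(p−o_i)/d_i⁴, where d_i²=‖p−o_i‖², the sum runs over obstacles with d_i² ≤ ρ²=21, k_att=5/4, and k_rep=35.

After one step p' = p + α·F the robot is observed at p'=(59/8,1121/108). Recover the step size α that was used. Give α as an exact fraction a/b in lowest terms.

F_att = 5/4·(g−p) = 5/4·(-13,2) = (-16.2500,2.5000)
o1: d²=9 ≤ ρ²=21; F_rep = 35·(0,3)/9² = (0.0000,1.2963)
o2: d²=586 > ρ²=21 → inactive
o3: d²=442 > ρ²=21 → inactive
o4: d²=740 > ρ²=21 → inactive
F = F_att + ΣF_rep = (-16.2500,3.7963)
Δp = p'−p = (-1.6250,0.3796); α = Δx/Fx = (-13/8) / (-65/4) = 1/10
check: Δy/Fy = (41/108) / (205/54) = 1/10 ✓

α = 1/10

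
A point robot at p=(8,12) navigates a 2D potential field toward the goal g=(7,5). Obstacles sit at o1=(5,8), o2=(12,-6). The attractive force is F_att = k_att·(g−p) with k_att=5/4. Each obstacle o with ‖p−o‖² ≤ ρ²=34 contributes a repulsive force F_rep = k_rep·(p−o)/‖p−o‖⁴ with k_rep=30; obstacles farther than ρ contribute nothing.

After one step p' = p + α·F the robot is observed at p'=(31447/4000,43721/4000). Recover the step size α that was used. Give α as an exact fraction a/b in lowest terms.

F_att = 5/4·(g−p) = 5/4·(-1,-7) = (-1.2500,-8.7500)
o1: d²=25 ≤ ρ²=34; F_rep = 30·(3,4)/25² = (0.1440,0.1920)
o2: d²=340 > ρ²=34 → inactive
F = F_att + ΣF_rep = (-1.1060,-8.5580)
Δp = p'−p = (-0.1383,-1.0697); α = Δx/Fx = (-553/4000) / (-553/500) = 1/8
check: Δy/Fy = (-4279/4000) / (-4279/500) = 1/8 ✓

α = 1/8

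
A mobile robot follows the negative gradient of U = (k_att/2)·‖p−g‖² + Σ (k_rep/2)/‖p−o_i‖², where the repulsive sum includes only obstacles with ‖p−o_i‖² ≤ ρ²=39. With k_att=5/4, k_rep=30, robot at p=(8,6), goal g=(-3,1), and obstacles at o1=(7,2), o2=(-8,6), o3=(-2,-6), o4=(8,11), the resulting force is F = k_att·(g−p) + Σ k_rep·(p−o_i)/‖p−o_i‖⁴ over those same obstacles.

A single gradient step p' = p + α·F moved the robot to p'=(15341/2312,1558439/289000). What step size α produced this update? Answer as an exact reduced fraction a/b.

F_att = 5/4·(g−p) = 5/4·(-11,-5) = (-13.7500,-6.2500)
o1: d²=17 ≤ ρ²=39; F_rep = 30·(1,4)/17² = (0.1038,0.4152)
o2: d²=256 > ρ²=39 → inactive
o3: d²=244 > ρ²=39 → inactive
o4: d²=25 ≤ ρ²=39; F_rep = 30·(0,-5)/25² = (0.0000,-0.2400)
F = F_att + ΣF_rep = (-13.6462,-6.0748)
Δp = p'−p = (-1.3646,-0.6075); α = Δx/Fx = (-3155/2312) / (-15775/1156) = 1/10
check: Δy/Fy = (-175561/289000) / (-175561/28900) = 1/10 ✓

α = 1/10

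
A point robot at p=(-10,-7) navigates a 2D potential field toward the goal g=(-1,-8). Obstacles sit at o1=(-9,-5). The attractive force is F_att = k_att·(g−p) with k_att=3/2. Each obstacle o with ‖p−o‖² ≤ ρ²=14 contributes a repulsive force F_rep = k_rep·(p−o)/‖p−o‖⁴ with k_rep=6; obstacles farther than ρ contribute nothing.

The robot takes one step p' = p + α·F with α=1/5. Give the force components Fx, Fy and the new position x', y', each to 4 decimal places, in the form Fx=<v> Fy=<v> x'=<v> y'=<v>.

F_att = 3/2·(g−p) = 3/2·(9,-1) = (13.5000,-1.5000)
o1: d²=5 ≤ ρ²=14; F_rep = 6·(-1,-2)/5² = (-0.2400,-0.4800)
F = F_att + ΣF_rep = (13.2600,-1.9800)
p' = p + 1/5·F = (-7.3480,-7.3960)

Fx=13.2600 Fy=-1.9800 x'=-7.3480 y'=-7.3960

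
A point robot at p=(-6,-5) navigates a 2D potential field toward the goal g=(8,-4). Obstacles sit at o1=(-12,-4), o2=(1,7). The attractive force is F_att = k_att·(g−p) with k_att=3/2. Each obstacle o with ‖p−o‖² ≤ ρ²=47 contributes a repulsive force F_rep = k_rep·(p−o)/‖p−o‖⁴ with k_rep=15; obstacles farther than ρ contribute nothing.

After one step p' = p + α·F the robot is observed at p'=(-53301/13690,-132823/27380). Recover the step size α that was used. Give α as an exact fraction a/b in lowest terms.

α = 1/10

F_att = 3/2·(g−p) = 3/2·(14,1) = (21.0000,1.5000)
o1: d²=37 ≤ ρ²=47; F_rep = 15·(6,-1)/37² = (0.0657,-0.0110)
o2: d²=193 > ρ²=47 → inactive
F = F_att + ΣF_rep = (21.0657,1.4890)
Δp = p'−p = (2.1066,0.1489); α = Δx/Fx = (28839/13690) / (28839/1369) = 1/10
check: Δy/Fy = (4077/27380) / (4077/2738) = 1/10 ✓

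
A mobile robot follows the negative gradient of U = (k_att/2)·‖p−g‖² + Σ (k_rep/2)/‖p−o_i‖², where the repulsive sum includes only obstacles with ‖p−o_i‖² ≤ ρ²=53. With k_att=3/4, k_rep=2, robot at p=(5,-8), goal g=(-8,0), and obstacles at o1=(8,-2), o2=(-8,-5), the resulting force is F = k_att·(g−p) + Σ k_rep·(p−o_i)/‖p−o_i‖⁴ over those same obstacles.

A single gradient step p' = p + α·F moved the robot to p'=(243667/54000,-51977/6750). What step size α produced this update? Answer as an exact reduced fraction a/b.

F_att = 3/4·(g−p) = 3/4·(-13,8) = (-9.7500,6.0000)
o1: d²=45 ≤ ρ²=53; F_rep = 2·(-3,-6)/45² = (-0.0030,-0.0059)
o2: d²=178 > ρ²=53 → inactive
F = F_att + ΣF_rep = (-9.7530,5.9941)
Δp = p'−p = (-0.4876,0.2997); α = Δx/Fx = (-26333/54000) / (-26333/2700) = 1/20
check: Δy/Fy = (2023/6750) / (4046/675) = 1/20 ✓

α = 1/20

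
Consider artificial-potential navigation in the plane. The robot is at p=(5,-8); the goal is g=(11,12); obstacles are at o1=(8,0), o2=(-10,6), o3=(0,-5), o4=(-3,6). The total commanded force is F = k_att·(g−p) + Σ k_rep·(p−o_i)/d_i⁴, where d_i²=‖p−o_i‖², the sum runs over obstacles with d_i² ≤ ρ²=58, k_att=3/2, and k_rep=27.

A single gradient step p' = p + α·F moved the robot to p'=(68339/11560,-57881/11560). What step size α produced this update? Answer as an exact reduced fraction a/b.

α = 1/10

F_att = 3/2·(g−p) = 3/2·(6,20) = (9.0000,30.0000)
o1: d²=73 > ρ²=58 → inactive
o2: d²=421 > ρ²=58 → inactive
o3: d²=34 ≤ ρ²=58; F_rep = 27·(5,-3)/34² = (0.1168,-0.0701)
o4: d²=260 > ρ²=58 → inactive
F = F_att + ΣF_rep = (9.1168,29.9299)
Δp = p'−p = (0.9117,2.9930); α = Δx/Fx = (10539/11560) / (10539/1156) = 1/10
check: Δy/Fy = (34599/11560) / (34599/1156) = 1/10 ✓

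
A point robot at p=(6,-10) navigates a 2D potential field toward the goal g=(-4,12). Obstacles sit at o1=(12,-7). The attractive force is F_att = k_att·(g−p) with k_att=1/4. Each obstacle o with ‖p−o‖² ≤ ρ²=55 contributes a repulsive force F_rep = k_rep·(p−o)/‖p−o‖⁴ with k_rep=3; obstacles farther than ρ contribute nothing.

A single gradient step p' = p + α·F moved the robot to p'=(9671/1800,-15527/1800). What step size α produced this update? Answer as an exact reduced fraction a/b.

α = 1/4

F_att = 1/4·(g−p) = 1/4·(-10,22) = (-2.5000,5.5000)
o1: d²=45 ≤ ρ²=55; F_rep = 3·(-6,-3)/45² = (-0.0089,-0.0044)
F = F_att + ΣF_rep = (-2.5089,5.4956)
Δp = p'−p = (-0.6272,1.3739); α = Δx/Fx = (-1129/1800) / (-1129/450) = 1/4
check: Δy/Fy = (2473/1800) / (2473/450) = 1/4 ✓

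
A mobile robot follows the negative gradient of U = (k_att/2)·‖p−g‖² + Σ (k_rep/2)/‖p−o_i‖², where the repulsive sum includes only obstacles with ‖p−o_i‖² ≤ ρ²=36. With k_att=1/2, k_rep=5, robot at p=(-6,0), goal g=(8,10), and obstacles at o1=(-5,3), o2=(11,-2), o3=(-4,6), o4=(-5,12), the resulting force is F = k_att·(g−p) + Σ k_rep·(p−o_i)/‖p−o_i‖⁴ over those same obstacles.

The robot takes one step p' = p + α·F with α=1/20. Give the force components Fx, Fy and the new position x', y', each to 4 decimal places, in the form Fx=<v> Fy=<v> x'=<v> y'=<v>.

Fx=6.9500 Fy=4.8500 x'=-5.6525 y'=0.2425

F_att = 1/2·(g−p) = 1/2·(14,10) = (7.0000,5.0000)
o1: d²=10 ≤ ρ²=36; F_rep = 5·(-1,-3)/10² = (-0.0500,-0.1500)
o2: d²=293 > ρ²=36 → inactive
o3: d²=40 > ρ²=36 → inactive
o4: d²=145 > ρ²=36 → inactive
F = F_att + ΣF_rep = (6.9500,4.8500)
p' = p + 1/20·F = (-5.6525,0.2425)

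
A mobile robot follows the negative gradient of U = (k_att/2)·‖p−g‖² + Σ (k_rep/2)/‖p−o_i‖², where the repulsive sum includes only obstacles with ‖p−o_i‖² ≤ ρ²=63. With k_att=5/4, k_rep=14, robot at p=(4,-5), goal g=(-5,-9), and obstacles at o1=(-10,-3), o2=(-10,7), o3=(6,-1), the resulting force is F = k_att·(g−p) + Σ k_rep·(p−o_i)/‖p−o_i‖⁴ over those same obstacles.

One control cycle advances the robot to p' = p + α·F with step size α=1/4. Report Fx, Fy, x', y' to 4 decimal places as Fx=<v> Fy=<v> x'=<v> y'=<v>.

Fx=-11.3200 Fy=-5.1400 x'=1.1700 y'=-6.2850

F_att = 5/4·(g−p) = 5/4·(-9,-4) = (-11.2500,-5.0000)
o1: d²=200 > ρ²=63 → inactive
o2: d²=340 > ρ²=63 → inactive
o3: d²=20 ≤ ρ²=63; F_rep = 14·(-2,-4)/20² = (-0.0700,-0.1400)
F = F_att + ΣF_rep = (-11.3200,-5.1400)
p' = p + 1/4·F = (1.1700,-6.2850)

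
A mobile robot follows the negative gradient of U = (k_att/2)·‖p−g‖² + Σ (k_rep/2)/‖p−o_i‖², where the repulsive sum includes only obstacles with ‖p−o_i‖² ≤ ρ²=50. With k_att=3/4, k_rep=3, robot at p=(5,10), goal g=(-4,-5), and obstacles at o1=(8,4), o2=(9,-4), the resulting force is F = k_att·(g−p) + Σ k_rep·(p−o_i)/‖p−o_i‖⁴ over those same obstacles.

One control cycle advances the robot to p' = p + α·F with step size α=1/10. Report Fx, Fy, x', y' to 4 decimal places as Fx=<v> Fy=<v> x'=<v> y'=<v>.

Fx=-6.7544 Fy=-11.2411 x'=4.3246 y'=8.8759

F_att = 3/4·(g−p) = 3/4·(-9,-15) = (-6.7500,-11.2500)
o1: d²=45 ≤ ρ²=50; F_rep = 3·(-3,6)/45² = (-0.0044,0.0089)
o2: d²=212 > ρ²=50 → inactive
F = F_att + ΣF_rep = (-6.7544,-11.2411)
p' = p + 1/10·F = (4.3246,8.8759)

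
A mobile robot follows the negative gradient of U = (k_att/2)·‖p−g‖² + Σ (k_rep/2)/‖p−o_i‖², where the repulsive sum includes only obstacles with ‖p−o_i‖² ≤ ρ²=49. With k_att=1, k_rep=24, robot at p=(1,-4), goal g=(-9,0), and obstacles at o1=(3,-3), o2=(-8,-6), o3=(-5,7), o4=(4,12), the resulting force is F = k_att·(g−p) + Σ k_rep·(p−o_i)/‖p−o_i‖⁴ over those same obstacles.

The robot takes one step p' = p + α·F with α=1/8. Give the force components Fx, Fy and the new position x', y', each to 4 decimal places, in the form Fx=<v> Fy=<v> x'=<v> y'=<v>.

Fx=-11.9200 Fy=3.0400 x'=-0.4900 y'=-3.6200

F_att = 1·(g−p) = 1·(-10,4) = (-10.0000,4.0000)
o1: d²=5 ≤ ρ²=49; F_rep = 24·(-2,-1)/5² = (-1.9200,-0.9600)
o2: d²=85 > ρ²=49 → inactive
o3: d²=157 > ρ²=49 → inactive
o4: d²=265 > ρ²=49 → inactive
F = F_att + ΣF_rep = (-11.9200,3.0400)
p' = p + 1/8·F = (-0.4900,-3.6200)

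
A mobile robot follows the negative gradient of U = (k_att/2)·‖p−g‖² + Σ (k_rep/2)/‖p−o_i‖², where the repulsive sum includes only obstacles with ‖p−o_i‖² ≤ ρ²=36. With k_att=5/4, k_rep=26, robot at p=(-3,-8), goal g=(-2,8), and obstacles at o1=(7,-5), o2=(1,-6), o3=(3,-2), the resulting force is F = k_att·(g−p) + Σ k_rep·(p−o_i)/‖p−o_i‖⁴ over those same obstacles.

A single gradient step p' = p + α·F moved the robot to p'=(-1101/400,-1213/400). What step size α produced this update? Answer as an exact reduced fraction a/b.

F_att = 5/4·(g−p) = 5/4·(1,16) = (1.2500,20.0000)
o1: d²=109 > ρ²=36 → inactive
o2: d²=20 ≤ ρ²=36; F_rep = 26·(-4,-2)/20² = (-0.2600,-0.1300)
o3: d²=72 > ρ²=36 → inactive
F = F_att + ΣF_rep = (0.9900,19.8700)
Δp = p'−p = (0.2475,4.9675); α = Δx/Fx = (99/400) / (99/100) = 1/4
check: Δy/Fy = (1987/400) / (1987/100) = 1/4 ✓

α = 1/4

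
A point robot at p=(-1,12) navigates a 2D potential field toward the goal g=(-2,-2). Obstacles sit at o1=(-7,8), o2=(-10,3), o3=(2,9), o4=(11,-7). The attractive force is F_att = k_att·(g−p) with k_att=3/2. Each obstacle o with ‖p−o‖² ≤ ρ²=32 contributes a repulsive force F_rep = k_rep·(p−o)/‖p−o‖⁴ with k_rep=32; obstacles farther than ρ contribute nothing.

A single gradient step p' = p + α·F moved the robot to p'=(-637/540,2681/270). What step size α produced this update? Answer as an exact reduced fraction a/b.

α = 1/10

F_att = 3/2·(g−p) = 3/2·(-1,-14) = (-1.5000,-21.0000)
o1: d²=52 > ρ²=32 → inactive
o2: d²=162 > ρ²=32 → inactive
o3: d²=18 ≤ ρ²=32; F_rep = 32·(-3,3)/18² = (-0.2963,0.2963)
o4: d²=505 > ρ²=32 → inactive
F = F_att + ΣF_rep = (-1.7963,-20.7037)
Δp = p'−p = (-0.1796,-2.0704); α = Δx/Fx = (-97/540) / (-97/54) = 1/10
check: Δy/Fy = (-559/270) / (-559/27) = 1/10 ✓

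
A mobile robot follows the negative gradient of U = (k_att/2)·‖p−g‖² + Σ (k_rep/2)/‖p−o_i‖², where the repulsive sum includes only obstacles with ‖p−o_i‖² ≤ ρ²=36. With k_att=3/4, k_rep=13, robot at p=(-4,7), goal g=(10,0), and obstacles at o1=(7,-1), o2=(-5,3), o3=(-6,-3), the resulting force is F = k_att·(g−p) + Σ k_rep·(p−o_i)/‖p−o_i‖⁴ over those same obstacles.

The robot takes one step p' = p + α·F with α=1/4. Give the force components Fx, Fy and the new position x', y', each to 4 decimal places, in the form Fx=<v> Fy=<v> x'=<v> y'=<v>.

F_att = 3/4·(g−p) = 3/4·(14,-7) = (10.5000,-5.2500)
o1: d²=185 > ρ²=36 → inactive
o2: d²=17 ≤ ρ²=36; F_rep = 13·(1,4)/17² = (0.0450,0.1799)
o3: d²=104 > ρ²=36 → inactive
F = F_att + ΣF_rep = (10.5450,-5.0701)
p' = p + 1/4·F = (-1.3638,5.7325)

Fx=10.5450 Fy=-5.0701 x'=-1.3638 y'=5.7325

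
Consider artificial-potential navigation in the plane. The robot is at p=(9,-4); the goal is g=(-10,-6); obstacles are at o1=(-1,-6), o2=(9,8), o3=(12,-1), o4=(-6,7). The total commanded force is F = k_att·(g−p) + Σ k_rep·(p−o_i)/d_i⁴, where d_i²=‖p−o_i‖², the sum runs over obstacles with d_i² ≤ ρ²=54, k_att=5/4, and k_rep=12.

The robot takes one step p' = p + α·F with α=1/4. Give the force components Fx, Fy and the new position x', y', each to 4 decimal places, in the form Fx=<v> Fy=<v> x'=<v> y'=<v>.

F_att = 5/4·(g−p) = 5/4·(-19,-2) = (-23.7500,-2.5000)
o1: d²=104 > ρ²=54 → inactive
o2: d²=144 > ρ²=54 → inactive
o3: d²=18 ≤ ρ²=54; F_rep = 12·(-3,-3)/18² = (-0.1111,-0.1111)
o4: d²=346 > ρ²=54 → inactive
F = F_att + ΣF_rep = (-23.8611,-2.6111)
p' = p + 1/4·F = (3.0347,-4.6528)

Fx=-23.8611 Fy=-2.6111 x'=3.0347 y'=-4.6528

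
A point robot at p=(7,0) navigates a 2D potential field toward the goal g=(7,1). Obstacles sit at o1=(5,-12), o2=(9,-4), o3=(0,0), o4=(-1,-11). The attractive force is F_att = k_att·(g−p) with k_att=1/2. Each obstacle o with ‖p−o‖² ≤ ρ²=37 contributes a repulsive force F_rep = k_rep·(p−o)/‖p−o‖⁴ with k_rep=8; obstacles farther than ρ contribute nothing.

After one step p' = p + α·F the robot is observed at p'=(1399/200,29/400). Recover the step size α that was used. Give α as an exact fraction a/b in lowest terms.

α = 1/8

F_att = 1/2·(g−p) = 1/2·(0,1) = (0.0000,0.5000)
o1: d²=148 > ρ²=37 → inactive
o2: d²=20 ≤ ρ²=37; F_rep = 8·(-2,4)/20² = (-0.0400,0.0800)
o3: d²=49 > ρ²=37 → inactive
o4: d²=185 > ρ²=37 → inactive
F = F_att + ΣF_rep = (-0.0400,0.5800)
Δp = p'−p = (-0.0050,0.0725); α = Δx/Fx = (-1/200) / (-1/25) = 1/8
check: Δy/Fy = (29/400) / (29/50) = 1/8 ✓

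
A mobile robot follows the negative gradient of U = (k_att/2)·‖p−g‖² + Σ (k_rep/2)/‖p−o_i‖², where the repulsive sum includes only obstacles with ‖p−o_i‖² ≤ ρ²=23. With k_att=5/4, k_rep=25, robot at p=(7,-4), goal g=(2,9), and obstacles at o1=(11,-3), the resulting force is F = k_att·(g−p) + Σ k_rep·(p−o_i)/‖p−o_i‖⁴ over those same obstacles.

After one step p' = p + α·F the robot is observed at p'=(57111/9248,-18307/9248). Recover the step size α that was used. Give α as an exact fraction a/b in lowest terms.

α = 1/8

F_att = 5/4·(g−p) = 5/4·(-5,13) = (-6.2500,16.2500)
o1: d²=17 ≤ ρ²=23; F_rep = 25·(-4,-1)/17² = (-0.3460,-0.0865)
F = F_att + ΣF_rep = (-6.5960,16.1635)
Δp = p'−p = (-0.8245,2.0204); α = Δx/Fx = (-7625/9248) / (-7625/1156) = 1/8
check: Δy/Fy = (18685/9248) / (18685/1156) = 1/8 ✓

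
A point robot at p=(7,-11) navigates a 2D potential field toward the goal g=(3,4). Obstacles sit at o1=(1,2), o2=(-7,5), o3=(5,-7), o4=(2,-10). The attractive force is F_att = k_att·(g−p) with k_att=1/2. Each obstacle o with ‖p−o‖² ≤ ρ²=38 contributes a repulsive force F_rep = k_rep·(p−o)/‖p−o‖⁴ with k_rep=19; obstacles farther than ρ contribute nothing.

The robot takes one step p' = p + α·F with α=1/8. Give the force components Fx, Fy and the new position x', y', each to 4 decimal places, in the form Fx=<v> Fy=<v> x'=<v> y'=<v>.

Fx=-1.7645 Fy=7.2819 x'=6.7794 y'=-10.0898

F_att = 1/2·(g−p) = 1/2·(-4,15) = (-2.0000,7.5000)
o1: d²=205 > ρ²=38 → inactive
o2: d²=452 > ρ²=38 → inactive
o3: d²=20 ≤ ρ²=38; F_rep = 19·(2,-4)/20² = (0.0950,-0.1900)
o4: d²=26 ≤ ρ²=38; F_rep = 19·(5,-1)/26² = (0.1405,-0.0281)
F = F_att + ΣF_rep = (-1.7645,7.2819)
p' = p + 1/8·F = (6.7794,-10.0898)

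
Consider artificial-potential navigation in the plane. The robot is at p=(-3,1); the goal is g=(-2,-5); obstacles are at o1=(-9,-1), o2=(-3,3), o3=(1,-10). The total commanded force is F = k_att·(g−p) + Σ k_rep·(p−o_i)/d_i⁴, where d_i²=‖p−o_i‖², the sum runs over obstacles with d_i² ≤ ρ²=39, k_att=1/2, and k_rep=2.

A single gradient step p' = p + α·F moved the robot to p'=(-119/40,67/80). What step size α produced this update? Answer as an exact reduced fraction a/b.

α = 1/20

F_att = 1/2·(g−p) = 1/2·(1,-6) = (0.5000,-3.0000)
o1: d²=40 > ρ²=39 → inactive
o2: d²=4 ≤ ρ²=39; F_rep = 2·(0,-2)/4² = (0.0000,-0.2500)
o3: d²=137 > ρ²=39 → inactive
F = F_att + ΣF_rep = (0.5000,-3.2500)
Δp = p'−p = (0.0250,-0.1625); α = Δx/Fx = (1/40) / (1/2) = 1/20
check: Δy/Fy = (-13/80) / (-13/4) = 1/20 ✓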